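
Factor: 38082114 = 2^1*3^2*7^2*43177^1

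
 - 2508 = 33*( - 76 )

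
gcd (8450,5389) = 1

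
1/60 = 1/60=0.02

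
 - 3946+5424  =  1478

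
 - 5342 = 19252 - 24594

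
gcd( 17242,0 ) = 17242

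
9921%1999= 1925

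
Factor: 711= 3^2*79^1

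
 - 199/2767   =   -199/2767 = - 0.07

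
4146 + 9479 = 13625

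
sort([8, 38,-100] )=[  -  100 , 8, 38] 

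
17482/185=17482/185= 94.50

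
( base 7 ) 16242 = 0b1000111101011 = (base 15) 155C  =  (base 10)4587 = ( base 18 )E2F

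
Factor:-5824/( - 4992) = 7/6 = 2^( - 1)*3^( - 1) * 7^1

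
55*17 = 935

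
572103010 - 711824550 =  - 139721540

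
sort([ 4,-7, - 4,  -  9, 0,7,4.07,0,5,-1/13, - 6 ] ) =[ - 9,-7,  -  6, -4, - 1/13, 0, 0,4,4.07 , 5,7]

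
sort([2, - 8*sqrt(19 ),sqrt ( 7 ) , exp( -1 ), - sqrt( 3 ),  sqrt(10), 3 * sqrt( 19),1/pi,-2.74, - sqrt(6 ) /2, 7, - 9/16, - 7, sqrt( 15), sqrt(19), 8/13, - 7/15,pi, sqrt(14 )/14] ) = [ - 8*sqrt( 19 ), - 7, - 2.74, - sqrt( 3), - sqrt ( 6 ) /2,-9/16, -7/15,sqrt(14) /14, 1/pi,  exp ( -1), 8/13,2, sqrt(7), pi,  sqrt ( 10 ), sqrt (15),  sqrt(19 ),7,  3*sqrt (19)]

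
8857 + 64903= 73760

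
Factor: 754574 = 2^1 * 377287^1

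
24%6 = 0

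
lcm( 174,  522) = 522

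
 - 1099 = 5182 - 6281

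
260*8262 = 2148120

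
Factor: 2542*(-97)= -246574   =  -2^1*31^1*41^1*97^1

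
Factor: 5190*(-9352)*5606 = -272097749280 = -  2^5*3^1*5^1*7^1* 167^1*173^1*2803^1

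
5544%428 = 408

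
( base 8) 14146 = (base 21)e39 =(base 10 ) 6246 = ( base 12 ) 3746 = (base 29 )7CB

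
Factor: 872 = 2^3 * 109^1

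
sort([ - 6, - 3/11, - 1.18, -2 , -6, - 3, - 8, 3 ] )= [ - 8, - 6 , - 6, - 3, - 2, - 1.18, - 3/11, 3]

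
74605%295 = 265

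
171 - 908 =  - 737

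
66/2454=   11/409 = 0.03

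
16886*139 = 2347154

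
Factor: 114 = 2^1*3^1* 19^1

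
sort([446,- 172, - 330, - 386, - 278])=[ - 386, - 330, - 278, - 172, 446] 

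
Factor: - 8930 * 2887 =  - 2^1* 5^1 * 19^1 * 47^1*2887^1 = -25780910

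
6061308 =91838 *66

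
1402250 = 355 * 3950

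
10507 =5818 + 4689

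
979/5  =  979/5 = 195.80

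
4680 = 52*90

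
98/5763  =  98/5763 = 0.02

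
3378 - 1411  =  1967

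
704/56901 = 704/56901 = 0.01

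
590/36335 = 118/7267 = 0.02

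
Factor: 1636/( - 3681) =-2^2*3^( - 2 ) = -4/9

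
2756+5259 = 8015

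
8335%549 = 100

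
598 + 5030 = 5628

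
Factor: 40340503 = 7^1*727^1* 7927^1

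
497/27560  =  497/27560 = 0.02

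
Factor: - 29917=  - 29917^1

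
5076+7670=12746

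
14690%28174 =14690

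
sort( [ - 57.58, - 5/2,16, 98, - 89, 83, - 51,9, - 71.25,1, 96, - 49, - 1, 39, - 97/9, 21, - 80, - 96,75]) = [ - 96, - 89, - 80, - 71.25, - 57.58, - 51,-49, -97/9,  -  5/2,  -  1, 1,9, 16,21,39,75,83,96, 98] 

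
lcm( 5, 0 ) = 0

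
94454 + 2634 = 97088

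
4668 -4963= - 295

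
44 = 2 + 42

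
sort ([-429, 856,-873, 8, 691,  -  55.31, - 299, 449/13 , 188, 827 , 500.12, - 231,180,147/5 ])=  [ -873  , - 429, - 299, - 231,  -  55.31,8,  147/5, 449/13, 180,188 , 500.12, 691, 827 , 856]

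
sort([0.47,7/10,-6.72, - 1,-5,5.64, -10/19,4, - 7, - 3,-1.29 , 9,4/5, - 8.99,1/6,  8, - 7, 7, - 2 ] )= [ - 8.99, - 7 , - 7, - 6.72, - 5, - 3, - 2,-1.29, - 1 , - 10/19,1/6,0.47, 7/10, 4/5,4, 5.64,7,8 , 9]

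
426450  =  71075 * 6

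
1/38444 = 1/38444= 0.00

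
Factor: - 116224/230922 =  - 2^8* 3^( - 2)*227^1 * 12829^( - 1)  =  -58112/115461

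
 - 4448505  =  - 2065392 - 2383113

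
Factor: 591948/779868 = 3^2 * 7^1*83^( - 1) = 63/83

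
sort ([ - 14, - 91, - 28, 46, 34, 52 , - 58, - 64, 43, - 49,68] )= [-91,-64, - 58, - 49, - 28, - 14, 34, 43 , 46,52,68]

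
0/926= 0= 0.00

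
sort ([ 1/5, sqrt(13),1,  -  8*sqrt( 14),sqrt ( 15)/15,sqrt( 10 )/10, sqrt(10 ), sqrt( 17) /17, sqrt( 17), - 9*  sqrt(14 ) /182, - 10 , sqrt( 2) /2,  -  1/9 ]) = [- 8*sqrt( 14 ), - 10, - 9*sqrt( 14)/182, - 1/9, 1/5,sqrt(17)/17,sqrt (15)/15, sqrt( 10 ) /10, sqrt( 2 ) /2, 1, sqrt(10), sqrt( 13 ),  sqrt(17) ]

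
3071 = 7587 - 4516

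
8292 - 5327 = 2965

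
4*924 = 3696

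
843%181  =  119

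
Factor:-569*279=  - 3^2*31^1*569^1 = - 158751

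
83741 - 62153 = 21588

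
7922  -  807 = 7115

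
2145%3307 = 2145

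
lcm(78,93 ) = 2418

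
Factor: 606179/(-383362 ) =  - 623/394 = - 2^( - 1)*7^1*89^1*197^( - 1)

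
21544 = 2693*8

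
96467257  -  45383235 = 51084022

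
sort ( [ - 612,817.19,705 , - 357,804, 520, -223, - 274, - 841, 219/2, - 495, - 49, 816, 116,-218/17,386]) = [ - 841, - 612, - 495, - 357, - 274, - 223, - 49, - 218/17,219/2,116, 386, 520,705 , 804, 816,817.19]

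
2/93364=1/46682 = 0.00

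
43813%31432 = 12381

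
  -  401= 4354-4755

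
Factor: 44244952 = 2^3*29^1 * 190711^1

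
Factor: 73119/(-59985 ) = -24373/19995 = - 3^( - 1)*5^(-1) *31^ ( - 1 ) * 43^( - 1) * 24373^1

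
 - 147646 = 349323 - 496969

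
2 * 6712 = 13424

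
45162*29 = 1309698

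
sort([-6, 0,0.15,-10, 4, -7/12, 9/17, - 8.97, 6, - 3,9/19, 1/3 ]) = [ - 10, - 8.97, - 6, - 3, - 7/12,0,  0.15, 1/3, 9/19 , 9/17,  4, 6 ]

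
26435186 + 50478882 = 76914068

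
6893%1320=293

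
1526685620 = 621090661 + 905594959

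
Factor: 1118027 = 1118027^1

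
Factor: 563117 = 563117^1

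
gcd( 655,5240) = 655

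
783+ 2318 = 3101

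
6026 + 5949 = 11975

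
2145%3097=2145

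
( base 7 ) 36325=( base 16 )24d3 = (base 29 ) b62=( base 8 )22323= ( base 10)9427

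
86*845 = 72670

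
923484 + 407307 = 1330791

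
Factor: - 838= - 2^1*419^1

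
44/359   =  44/359 = 0.12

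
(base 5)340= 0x5f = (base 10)95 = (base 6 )235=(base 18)55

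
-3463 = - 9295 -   -  5832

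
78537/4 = 19634  +  1/4 = 19634.25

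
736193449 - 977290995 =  - 241097546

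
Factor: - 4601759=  - 4601759^1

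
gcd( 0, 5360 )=5360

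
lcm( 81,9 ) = 81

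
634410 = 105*6042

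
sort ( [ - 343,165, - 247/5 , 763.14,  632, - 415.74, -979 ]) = [-979,-415.74, - 343,-247/5,  165,632,  763.14 ] 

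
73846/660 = 36923/330 = 111.89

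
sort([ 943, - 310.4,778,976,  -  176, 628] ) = [ - 310.4,- 176,628, 778, 943, 976]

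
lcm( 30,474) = 2370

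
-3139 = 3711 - 6850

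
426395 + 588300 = 1014695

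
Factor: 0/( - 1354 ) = 0^1 = 0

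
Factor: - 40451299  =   - 7^1*5778757^1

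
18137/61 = 18137/61 = 297.33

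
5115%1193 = 343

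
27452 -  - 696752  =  724204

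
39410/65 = 7882/13 = 606.31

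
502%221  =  60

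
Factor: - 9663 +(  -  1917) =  - 2^2*3^1*5^1*193^1 = -11580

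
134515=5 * 26903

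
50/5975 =2/239 = 0.01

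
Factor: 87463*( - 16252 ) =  - 1421448676 =-2^2*17^1*149^1*239^1*587^1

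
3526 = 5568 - 2042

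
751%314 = 123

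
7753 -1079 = 6674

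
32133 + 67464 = 99597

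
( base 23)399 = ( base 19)4IH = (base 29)245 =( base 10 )1803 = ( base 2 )11100001011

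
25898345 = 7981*3245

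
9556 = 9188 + 368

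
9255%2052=1047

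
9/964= 9/964  =  0.01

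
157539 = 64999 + 92540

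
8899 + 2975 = 11874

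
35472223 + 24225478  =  59697701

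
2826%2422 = 404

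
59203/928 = 63 + 739/928  =  63.80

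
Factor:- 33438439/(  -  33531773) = 11^(-1)*17^1*1966967^1*3048343^( - 1 ) 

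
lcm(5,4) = 20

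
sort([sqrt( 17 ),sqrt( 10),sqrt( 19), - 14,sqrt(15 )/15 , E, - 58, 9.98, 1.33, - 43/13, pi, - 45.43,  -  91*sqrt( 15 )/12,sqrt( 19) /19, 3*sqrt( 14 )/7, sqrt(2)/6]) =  [ - 58 , - 45.43, - 91 * sqrt(15 )/12, - 14 , - 43/13,sqrt(19)/19,sqrt( 2 ) /6, sqrt(15) /15, 1.33, 3*sqrt( 14)/7,E,pi,sqrt( 10 ),sqrt(17 ), sqrt( 19 ),9.98] 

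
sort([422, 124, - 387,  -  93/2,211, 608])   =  [ - 387,-93/2,124, 211,422,608 ]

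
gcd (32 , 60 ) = 4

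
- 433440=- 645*672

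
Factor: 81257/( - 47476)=-2^(  -  2 ) * 13^(-1) * 89^1 = - 89/52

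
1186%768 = 418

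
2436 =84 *29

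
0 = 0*300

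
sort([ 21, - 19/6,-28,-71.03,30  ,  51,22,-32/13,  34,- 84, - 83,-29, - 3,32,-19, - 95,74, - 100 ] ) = [ - 100,-95,-84,-83, - 71.03, - 29, - 28, - 19,- 19/6, - 3, - 32/13, 21,22, 30, 32,34 , 51, 74 ] 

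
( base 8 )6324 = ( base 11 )2516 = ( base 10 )3284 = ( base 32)36K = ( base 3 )11111122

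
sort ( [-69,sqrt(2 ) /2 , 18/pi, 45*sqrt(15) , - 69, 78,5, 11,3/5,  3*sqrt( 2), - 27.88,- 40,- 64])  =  [ - 69, - 69, - 64, - 40, - 27.88,  3/5, sqrt ( 2)/2,  3*sqrt ( 2),5,18/pi, 11, 78, 45*sqrt( 15) ] 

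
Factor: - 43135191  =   - 3^2*11^1*435709^1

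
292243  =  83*3521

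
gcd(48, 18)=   6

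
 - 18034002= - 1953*9234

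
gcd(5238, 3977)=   97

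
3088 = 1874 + 1214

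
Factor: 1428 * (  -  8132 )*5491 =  - 63764215536=-  2^4* 3^1*7^1*17^3*19^2*107^1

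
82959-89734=-6775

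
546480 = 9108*60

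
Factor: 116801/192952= 2^ ( - 3 )*89^( - 1) *431^1 = 431/712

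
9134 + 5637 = 14771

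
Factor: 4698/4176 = 2^( - 3 )*3^2 = 9/8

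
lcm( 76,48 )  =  912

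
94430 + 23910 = 118340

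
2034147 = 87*23381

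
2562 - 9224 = -6662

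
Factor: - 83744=-2^5 * 2617^1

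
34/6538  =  17/3269  =  0.01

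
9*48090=432810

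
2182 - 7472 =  - 5290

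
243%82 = 79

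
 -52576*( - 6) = 315456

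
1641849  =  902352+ 739497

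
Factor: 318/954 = 3^( - 1 )= 1/3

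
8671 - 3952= 4719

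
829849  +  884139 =1713988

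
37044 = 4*9261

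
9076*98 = 889448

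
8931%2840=411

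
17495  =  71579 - 54084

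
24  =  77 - 53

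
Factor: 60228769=60228769^1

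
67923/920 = 73+ 763/920 = 73.83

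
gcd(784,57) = 1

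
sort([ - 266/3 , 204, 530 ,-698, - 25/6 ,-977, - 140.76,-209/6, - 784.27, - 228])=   [ - 977 ,  -  784.27, - 698, - 228, - 140.76, - 266/3, - 209/6, -25/6 , 204, 530 ]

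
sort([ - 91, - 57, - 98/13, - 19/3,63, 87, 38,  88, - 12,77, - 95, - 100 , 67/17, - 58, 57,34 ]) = [- 100, - 95, - 91,-58,-57, - 12, - 98/13, - 19/3,67/17,34,  38,57 , 63,77,87,88 ] 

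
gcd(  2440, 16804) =4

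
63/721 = 9/103 = 0.09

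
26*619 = 16094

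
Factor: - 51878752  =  -2^5 *113^1 *14347^1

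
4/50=2/25 = 0.08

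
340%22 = 10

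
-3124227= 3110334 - 6234561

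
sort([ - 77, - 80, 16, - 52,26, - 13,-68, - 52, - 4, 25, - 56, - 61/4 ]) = [ - 80, - 77, - 68,  -  56, -52 , - 52 , - 61/4,- 13,  -  4,16, 25,  26]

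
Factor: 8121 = 3^1*2707^1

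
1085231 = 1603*677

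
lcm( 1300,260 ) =1300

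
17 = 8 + 9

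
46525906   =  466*99841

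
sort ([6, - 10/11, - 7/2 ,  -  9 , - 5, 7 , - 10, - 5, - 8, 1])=[-10, - 9, - 8, - 5, - 5, - 7/2, - 10/11, 1,6 , 7 ] 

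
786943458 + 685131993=1472075451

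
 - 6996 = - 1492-5504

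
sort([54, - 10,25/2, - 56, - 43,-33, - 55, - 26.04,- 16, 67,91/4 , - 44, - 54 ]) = [ - 56, -55,-54,-44, - 43, - 33,-26.04 , - 16,  -  10,25/2,91/4, 54,  67 ] 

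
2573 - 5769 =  - 3196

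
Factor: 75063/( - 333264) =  - 191/848 = -2^(  -  4)*53^(-1) * 191^1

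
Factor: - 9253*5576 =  - 2^3 * 17^1*19^1 * 41^1*487^1 = -  51594728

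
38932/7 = 38932/7 = 5561.71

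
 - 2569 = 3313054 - 3315623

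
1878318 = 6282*299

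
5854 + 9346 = 15200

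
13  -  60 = -47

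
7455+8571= 16026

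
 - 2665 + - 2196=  - 4861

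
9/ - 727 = -9/727= - 0.01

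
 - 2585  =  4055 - 6640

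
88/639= 88/639 =0.14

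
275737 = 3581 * 77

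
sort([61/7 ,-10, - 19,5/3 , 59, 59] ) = [-19,-10,5/3, 61/7,59, 59] 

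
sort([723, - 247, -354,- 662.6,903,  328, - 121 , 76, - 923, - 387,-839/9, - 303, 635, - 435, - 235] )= [ - 923, - 662.6,  -  435, - 387, - 354,-303, - 247,-235, - 121, - 839/9, 76, 328, 635, 723, 903] 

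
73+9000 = 9073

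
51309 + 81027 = 132336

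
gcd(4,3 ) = 1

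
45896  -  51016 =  - 5120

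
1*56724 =56724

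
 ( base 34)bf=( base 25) fe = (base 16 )185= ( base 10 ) 389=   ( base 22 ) HF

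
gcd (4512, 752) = 752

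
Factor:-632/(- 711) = 8/9 =2^3*3^( - 2)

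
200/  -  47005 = -40/9401 = -0.00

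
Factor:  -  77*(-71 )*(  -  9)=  - 3^2*7^1 * 11^1*71^1 = -  49203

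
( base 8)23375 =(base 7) 41046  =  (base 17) 2092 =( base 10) 9981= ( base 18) 1ce9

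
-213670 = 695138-908808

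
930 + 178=1108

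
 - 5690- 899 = -6589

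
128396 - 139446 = - 11050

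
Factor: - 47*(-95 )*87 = 3^1 * 5^1*19^1 * 29^1  *  47^1 = 388455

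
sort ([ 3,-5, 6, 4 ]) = [ - 5, 3 , 4,6] 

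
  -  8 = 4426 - 4434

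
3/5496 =1/1832=0.00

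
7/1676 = 7/1676 = 0.00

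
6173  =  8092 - 1919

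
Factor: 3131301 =3^1*1043767^1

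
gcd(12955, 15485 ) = 5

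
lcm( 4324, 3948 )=90804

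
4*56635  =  226540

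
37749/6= 6291+1/2 = 6291.50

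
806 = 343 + 463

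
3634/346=10+87/173 = 10.50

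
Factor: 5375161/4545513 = 3^(-2)*7^( - 1 )*11^1 * 23^(-1)*3137^( - 1 ) * 488651^1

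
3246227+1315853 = 4562080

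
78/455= 6/35 = 0.17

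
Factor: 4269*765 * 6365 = 20786721525 = 3^3 *5^2*  17^1*19^1 * 67^1*1423^1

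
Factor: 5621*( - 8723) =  - 7^1*11^2* 13^1*61^1*73^1 = - 49031983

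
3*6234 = 18702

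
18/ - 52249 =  - 1 + 52231/52249 = - 0.00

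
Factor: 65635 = 5^1*13127^1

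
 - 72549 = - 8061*9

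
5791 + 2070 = 7861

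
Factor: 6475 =5^2*7^1*37^1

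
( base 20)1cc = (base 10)652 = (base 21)1A1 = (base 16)28c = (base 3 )220011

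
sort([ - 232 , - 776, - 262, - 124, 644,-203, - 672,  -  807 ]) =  [ - 807,-776, - 672, - 262,-232, - 203,  -  124, 644]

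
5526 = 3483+2043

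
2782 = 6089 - 3307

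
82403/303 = 271 + 290/303=271.96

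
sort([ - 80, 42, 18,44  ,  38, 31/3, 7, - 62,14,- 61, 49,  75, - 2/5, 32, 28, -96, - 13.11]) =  [-96, - 80,-62, - 61,-13.11, - 2/5,7, 31/3, 14, 18, 28,32, 38,42, 44,49,75]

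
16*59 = 944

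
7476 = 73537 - 66061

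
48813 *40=1952520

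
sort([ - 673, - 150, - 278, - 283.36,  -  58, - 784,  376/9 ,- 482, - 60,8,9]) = [ - 784, - 673,-482,-283.36, - 278,-150, - 60, - 58,8,9,376/9]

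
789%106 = 47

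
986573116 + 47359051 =1033932167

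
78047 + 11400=89447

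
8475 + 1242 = 9717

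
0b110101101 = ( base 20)119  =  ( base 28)f9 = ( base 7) 1152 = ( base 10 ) 429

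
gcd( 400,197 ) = 1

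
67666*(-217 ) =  - 14683522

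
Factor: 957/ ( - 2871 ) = - 1/3 = - 3^( - 1 ) 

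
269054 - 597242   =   - 328188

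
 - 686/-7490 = 49/535 = 0.09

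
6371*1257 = 8008347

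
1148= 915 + 233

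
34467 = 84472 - 50005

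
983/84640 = 983/84640 = 0.01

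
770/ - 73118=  - 1 + 36174/36559 = - 0.01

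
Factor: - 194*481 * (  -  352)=2^6*11^1* 13^1 *37^1*97^1=32846528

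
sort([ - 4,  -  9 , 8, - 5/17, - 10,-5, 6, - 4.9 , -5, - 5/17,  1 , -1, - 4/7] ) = [ - 10, - 9, - 5, - 5 , - 4.9 ,  -  4 ,-1 , - 4/7, - 5/17, -5/17,1,6 , 8]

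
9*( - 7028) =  - 63252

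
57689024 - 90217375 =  - 32528351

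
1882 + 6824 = 8706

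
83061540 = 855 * 97148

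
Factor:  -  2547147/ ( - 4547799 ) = 849049/1515933 = 3^( - 2) *389^( - 1 )  *433^(  -  1 )*849049^1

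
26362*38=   1001756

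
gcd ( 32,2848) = 32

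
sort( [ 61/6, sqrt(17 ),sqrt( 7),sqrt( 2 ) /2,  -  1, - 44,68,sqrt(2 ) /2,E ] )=[ - 44, - 1,  sqrt (2 )/2,sqrt( 2)/2,sqrt(7) , E,sqrt(17) , 61/6,68] 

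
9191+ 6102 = 15293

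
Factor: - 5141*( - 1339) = 13^1*53^1*97^1*103^1 = 6883799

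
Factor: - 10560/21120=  - 2^( - 1 ) = - 1/2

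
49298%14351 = 6245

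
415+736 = 1151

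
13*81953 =1065389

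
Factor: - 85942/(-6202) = 97/7 = 7^( - 1) * 97^1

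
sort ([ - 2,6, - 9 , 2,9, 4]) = [ - 9, - 2,  2,4,  6 , 9] 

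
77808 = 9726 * 8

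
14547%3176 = 1843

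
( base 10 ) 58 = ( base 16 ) 3a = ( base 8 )72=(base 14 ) 42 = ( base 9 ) 64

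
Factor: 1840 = 2^4*5^1*23^1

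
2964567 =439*6753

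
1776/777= 16/7 = 2.29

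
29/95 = 29/95 = 0.31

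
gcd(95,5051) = 1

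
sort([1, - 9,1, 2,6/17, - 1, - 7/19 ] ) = [ - 9 , - 1, - 7/19,6/17,  1 , 1,2]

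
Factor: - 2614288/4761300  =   - 653572/1190325= - 2^2*3^( - 1 )*5^( - 2 )*59^(-1)*269^(- 1)*163393^1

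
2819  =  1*2819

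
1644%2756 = 1644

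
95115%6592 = 2827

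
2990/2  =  1495 = 1495.00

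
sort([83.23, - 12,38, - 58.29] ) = [ - 58.29, - 12,38, 83.23 ]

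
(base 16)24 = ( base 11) 33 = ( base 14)28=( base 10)36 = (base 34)12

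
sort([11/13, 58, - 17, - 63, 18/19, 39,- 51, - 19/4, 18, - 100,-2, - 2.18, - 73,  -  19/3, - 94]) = [-100, - 94,-73, - 63, - 51,  -  17, - 19/3,  -  19/4, - 2.18, - 2, 11/13, 18/19,18,39, 58]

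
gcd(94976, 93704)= 424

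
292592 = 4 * 73148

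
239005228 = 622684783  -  383679555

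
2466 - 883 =1583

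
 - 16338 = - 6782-9556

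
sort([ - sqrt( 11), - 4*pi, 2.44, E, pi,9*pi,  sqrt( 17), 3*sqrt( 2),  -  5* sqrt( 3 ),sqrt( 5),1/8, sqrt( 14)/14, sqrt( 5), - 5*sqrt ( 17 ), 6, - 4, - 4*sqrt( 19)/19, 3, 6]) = [-5*sqrt( 17), - 4 * pi, - 5*sqrt( 3), - 4, -sqrt(11 ), - 4*sqrt( 19 ) /19,1/8,sqrt ( 14)/14,sqrt( 5 ), sqrt(5),2.44, E, 3,pi,sqrt( 17),3*sqrt( 2 ),6,6,9 *pi ]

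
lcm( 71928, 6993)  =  503496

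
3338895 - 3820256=-481361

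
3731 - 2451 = 1280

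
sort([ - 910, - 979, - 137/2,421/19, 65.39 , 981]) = [- 979, - 910, - 137/2,421/19, 65.39, 981 ]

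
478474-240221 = 238253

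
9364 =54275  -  44911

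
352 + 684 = 1036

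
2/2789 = 2/2789=0.00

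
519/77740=519/77740 = 0.01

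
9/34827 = 3/11609 = 0.00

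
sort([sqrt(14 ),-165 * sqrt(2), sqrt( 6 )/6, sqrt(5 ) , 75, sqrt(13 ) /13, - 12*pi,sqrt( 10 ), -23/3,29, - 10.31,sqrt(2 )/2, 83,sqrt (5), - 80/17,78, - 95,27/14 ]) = [ - 165 * sqrt(2 ), - 95, - 12 * pi, - 10.31, - 23/3, - 80/17,sqrt(13)/13, sqrt( 6)/6, sqrt(2 )/2, 27/14,sqrt(5 ) , sqrt( 5 ), sqrt( 10), sqrt (14 ), 29, 75, 78,83 ] 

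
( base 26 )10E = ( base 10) 690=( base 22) 198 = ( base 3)221120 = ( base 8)1262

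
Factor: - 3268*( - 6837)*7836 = 175082224176 = 2^4*3^2 * 19^1*43^2*53^1*653^1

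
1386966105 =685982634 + 700983471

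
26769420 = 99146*270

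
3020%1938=1082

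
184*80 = 14720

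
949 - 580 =369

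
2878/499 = 2878/499 = 5.77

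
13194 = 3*4398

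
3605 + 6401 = 10006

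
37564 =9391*4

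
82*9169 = 751858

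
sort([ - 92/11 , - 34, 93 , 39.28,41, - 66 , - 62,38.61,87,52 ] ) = [ - 66,-62 , - 34,-92/11,38.61 , 39.28 , 41, 52,87,93 ]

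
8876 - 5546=3330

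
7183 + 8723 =15906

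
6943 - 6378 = 565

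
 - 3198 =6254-9452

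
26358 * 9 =237222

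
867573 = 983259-115686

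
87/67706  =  87/67706 =0.00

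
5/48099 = 5/48099 = 0.00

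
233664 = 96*2434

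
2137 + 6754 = 8891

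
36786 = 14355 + 22431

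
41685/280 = 1191/8  =  148.88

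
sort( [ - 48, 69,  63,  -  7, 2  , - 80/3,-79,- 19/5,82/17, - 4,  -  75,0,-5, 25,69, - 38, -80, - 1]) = [- 80, - 79,-75, - 48,-38,  -  80/3, - 7,- 5,  -  4, - 19/5, - 1,0, 2, 82/17,  25, 63, 69, 69 ]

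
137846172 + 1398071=139244243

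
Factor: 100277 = 149^1 * 673^1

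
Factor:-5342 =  - 2^1*2671^1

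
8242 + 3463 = 11705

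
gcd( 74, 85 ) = 1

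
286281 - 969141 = - 682860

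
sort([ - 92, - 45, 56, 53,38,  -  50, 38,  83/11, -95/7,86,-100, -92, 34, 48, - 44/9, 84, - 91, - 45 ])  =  [-100,-92, - 92, - 91, - 50 , - 45, - 45, - 95/7, - 44/9 , 83/11 , 34, 38, 38, 48, 53, 56,84,  86] 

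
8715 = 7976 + 739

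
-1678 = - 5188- -3510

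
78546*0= 0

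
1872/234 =8 = 8.00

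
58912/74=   796 + 4/37 =796.11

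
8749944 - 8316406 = 433538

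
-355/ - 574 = 355/574=0.62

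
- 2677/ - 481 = 2677/481 = 5.57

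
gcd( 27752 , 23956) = 4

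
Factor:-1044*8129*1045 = -8868576420 = - 2^2*3^2*5^1*11^2*19^1*29^1*739^1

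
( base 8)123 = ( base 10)83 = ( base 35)2D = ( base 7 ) 146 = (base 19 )47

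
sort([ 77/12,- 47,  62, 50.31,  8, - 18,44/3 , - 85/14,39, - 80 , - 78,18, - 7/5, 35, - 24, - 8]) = [ - 80,-78, - 47, - 24,-18, - 8, - 85/14, - 7/5, 77/12,8,44/3, 18, 35, 39, 50.31, 62 ]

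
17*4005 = 68085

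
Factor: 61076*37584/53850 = 382580064/8975  =  2^5*3^3*5^( - 2 )*29^1*359^( - 1)*15269^1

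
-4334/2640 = - 2 + 43/120=- 1.64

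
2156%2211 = 2156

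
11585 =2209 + 9376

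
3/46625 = 3/46625  =  0.00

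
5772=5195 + 577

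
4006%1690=626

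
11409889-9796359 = 1613530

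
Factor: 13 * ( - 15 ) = -3^1*5^1*13^1= -195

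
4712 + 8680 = 13392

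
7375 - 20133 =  - 12758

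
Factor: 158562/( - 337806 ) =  - 7^( -2 )*23^1 = - 23/49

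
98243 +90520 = 188763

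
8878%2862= 292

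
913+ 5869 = 6782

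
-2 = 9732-9734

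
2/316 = 1/158=0.01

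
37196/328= 9299/82 = 113.40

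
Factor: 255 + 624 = 879  =  3^1 * 293^1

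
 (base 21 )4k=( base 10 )104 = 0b1101000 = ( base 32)38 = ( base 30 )3e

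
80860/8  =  20215/2 =10107.50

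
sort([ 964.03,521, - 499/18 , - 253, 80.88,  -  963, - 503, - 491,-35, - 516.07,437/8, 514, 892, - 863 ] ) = [ - 963, - 863 ,  -  516.07, - 503, - 491, - 253, - 35,-499/18,437/8, 80.88, 514, 521, 892, 964.03]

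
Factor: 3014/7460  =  1507/3730 = 2^(-1)*5^( -1 )*11^1*137^1*373^ (-1)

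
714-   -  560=1274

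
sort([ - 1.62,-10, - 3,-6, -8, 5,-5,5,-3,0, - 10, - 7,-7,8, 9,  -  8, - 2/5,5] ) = [- 10, - 10,- 8, - 8, -7,  -  7,-6, - 5,-3, - 3, - 1.62, - 2/5 , 0, 5, 5, 5, 8 , 9]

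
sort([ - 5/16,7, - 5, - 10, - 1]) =[  -  10, - 5,-1, - 5/16,  7 ]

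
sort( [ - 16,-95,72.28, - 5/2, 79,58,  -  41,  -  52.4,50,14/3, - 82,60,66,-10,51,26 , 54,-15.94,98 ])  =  [-95, - 82,  -  52.4, - 41,  -  16,-15.94, - 10,-5/2,14/3, 26,50, 51, 54, 58,60,66,72.28, 79 , 98]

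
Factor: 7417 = 7417^1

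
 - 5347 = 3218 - 8565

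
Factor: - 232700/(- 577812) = 325/807= 3^( - 1)*5^2*13^1*269^( - 1)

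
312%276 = 36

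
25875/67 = 386 + 13/67 = 386.19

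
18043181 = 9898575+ 8144606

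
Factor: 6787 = 11^1*617^1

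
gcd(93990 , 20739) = 3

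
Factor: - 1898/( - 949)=2=2^1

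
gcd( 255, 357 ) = 51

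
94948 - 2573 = 92375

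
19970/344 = 9985/172 = 58.05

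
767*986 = 756262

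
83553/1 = 83553=83553.00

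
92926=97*958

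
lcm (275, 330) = 1650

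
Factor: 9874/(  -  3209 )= - 2^1*3209^ ( - 1)*4937^1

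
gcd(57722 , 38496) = 2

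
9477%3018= 423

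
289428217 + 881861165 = 1171289382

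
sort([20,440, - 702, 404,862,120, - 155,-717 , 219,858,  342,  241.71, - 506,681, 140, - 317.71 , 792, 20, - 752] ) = [ - 752, - 717, - 702,- 506, - 317.71, - 155,20,  20  ,  120, 140, 219, 241.71, 342,404,440,  681, 792 , 858,862]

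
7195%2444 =2307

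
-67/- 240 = 67/240 = 0.28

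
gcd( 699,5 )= 1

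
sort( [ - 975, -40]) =[-975, - 40]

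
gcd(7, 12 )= 1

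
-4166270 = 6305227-10471497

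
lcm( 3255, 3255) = 3255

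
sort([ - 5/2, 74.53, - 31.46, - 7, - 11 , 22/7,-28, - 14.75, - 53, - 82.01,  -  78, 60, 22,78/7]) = [ - 82.01, - 78, - 53, - 31.46, - 28, - 14.75, - 11, - 7, - 5/2,22/7, 78/7,22,60, 74.53] 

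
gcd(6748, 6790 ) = 14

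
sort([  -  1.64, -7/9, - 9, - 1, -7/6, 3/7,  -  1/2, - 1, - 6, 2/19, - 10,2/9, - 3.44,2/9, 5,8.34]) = [-10,-9, - 6, - 3.44, - 1.64 , - 7/6,-1,-1,  -  7/9 , - 1/2, 2/19,2/9, 2/9, 3/7,5,8.34]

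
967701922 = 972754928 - 5053006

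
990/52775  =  198/10555= 0.02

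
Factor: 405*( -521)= - 3^4*5^1 * 521^1 = - 211005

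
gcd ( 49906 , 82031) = 1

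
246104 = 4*61526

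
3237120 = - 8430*(-384) 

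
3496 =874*4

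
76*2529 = 192204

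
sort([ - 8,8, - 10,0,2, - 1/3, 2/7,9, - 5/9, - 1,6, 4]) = [ - 10, - 8, - 1, - 5/9, - 1/3,0,2/7,  2, 4,6,8,9] 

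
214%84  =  46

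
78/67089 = 26/22363 = 0.00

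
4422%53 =23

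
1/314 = 1/314 = 0.00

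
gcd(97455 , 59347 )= 1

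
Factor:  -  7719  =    -  3^1*31^1*83^1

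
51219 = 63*813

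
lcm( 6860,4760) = 233240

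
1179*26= 30654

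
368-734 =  - 366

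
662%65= 12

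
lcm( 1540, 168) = 9240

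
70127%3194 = 3053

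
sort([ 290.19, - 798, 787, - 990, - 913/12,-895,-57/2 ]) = [-990, - 895,  -  798, - 913/12, - 57/2,290.19, 787 ]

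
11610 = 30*387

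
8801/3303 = 8801/3303 = 2.66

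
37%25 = 12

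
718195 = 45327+672868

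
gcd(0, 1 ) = 1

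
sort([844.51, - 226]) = [ - 226, 844.51 ]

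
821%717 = 104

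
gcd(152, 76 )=76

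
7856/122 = 3928/61 = 64.39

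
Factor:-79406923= - 47^2*103^1  *349^1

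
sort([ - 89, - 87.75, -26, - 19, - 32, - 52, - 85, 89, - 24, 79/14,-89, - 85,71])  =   [ - 89, - 89, - 87.75, - 85, - 85, - 52,-32, - 26, - 24,-19,79/14,  71, 89 ] 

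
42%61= 42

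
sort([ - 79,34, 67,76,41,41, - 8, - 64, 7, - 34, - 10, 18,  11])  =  [  -  79, - 64, - 34,-10,  -  8,7,  11, 18,34, 41, 41,67,76] 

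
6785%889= 562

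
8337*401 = 3343137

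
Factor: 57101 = 11^1*29^1*179^1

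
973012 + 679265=1652277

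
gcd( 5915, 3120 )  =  65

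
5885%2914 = 57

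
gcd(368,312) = 8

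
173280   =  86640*2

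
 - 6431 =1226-7657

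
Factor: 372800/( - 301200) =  - 932/753 = - 2^2*3^( -1 ) *233^1*251^( - 1)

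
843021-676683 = 166338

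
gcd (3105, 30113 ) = 1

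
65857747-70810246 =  - 4952499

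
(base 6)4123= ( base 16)393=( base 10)915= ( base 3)1020220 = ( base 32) sj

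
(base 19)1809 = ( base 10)9756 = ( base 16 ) 261c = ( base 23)IA4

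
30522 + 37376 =67898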